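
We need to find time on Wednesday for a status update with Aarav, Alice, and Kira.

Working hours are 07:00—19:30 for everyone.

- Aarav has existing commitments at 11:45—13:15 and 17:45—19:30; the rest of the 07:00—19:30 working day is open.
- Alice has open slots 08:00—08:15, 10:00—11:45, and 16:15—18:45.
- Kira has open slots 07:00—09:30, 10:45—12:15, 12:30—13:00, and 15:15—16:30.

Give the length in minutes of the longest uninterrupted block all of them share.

60 minutes

Aarav free within 07:00–19:30: 07:00–11:45, 13:15–17:45.
Aarav ∩ Alice: 08:00–08:15, 10:00–11:45, 16:15–17:45.
Aarav ∩ Alice ∩ Kira: 08:00–08:15, 10:45–11:45, 16:15–16:30.
Common window lengths: 15, 60, 15 min; longest is 60.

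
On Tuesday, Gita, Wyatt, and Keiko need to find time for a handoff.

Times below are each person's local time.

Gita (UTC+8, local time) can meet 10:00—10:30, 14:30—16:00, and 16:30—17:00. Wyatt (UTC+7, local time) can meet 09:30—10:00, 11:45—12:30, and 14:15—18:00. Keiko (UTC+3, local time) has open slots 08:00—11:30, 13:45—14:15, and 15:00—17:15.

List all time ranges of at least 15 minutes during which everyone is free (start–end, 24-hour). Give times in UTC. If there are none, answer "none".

Gita → UTC: 02:00–02:30, 06:30–08:00, 08:30–09:00.
Wyatt → UTC: 02:30–03:00, 04:45–05:30, 07:15–11:00.
Keiko → UTC: 05:00–08:30, 10:45–11:15, 12:00–14:15.
Gita ∩ Wyatt: 07:15–08:00, 08:30–09:00.
Gita ∩ Wyatt ∩ Keiko: 07:15–08:00.
Windows ≥ 15 min: 07:15–08:00.

07:15–08:00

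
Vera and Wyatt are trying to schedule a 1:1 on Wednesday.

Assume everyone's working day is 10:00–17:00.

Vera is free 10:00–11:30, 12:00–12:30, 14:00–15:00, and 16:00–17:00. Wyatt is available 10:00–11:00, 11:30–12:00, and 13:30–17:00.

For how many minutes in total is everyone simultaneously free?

180 minutes

Vera ∩ Wyatt: 10:00–11:00, 14:00–15:00, 16:00–17:00.
Total common minutes: 60 + 60 + 60 = 180.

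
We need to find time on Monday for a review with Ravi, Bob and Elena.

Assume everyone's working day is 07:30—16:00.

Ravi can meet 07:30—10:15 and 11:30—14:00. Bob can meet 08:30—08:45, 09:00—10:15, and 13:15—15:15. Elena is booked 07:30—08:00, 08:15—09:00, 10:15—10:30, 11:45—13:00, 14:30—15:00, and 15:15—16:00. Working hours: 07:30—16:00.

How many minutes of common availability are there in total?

120 minutes

Elena free within 07:30–16:00: 08:00–08:15, 09:00–10:15, 10:30–11:45, 13:00–14:30, 15:00–15:15.
Ravi ∩ Bob: 08:30–08:45, 09:00–10:15, 13:15–14:00.
Ravi ∩ Bob ∩ Elena: 09:00–10:15, 13:15–14:00.
Total common minutes: 75 + 45 = 120.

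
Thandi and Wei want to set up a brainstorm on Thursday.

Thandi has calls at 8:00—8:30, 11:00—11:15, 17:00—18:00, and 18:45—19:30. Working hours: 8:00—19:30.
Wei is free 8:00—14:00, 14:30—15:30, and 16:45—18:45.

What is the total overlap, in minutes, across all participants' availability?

435 minutes

Thandi free within 08:00–19:30: 08:30–11:00, 11:15–17:00, 18:00–18:45.
Thandi ∩ Wei: 08:30–11:00, 11:15–14:00, 14:30–15:30, 16:45–17:00, 18:00–18:45.
Total common minutes: 150 + 165 + 60 + 15 + 45 = 435.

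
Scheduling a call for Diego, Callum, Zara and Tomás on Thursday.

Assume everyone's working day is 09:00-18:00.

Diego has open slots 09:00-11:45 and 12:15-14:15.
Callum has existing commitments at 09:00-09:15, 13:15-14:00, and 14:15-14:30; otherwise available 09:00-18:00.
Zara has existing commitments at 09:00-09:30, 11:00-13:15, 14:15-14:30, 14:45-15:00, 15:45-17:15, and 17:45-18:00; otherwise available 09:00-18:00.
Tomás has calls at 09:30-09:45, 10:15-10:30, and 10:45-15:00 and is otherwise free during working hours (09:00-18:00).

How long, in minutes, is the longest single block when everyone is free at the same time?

30 minutes

Callum free within 09:00–18:00: 09:15–13:15, 14:00–14:15, 14:30–18:00.
Zara free within 09:00–18:00: 09:30–11:00, 13:15–14:15, 14:30–14:45, 15:00–15:45, 17:15–17:45.
Tomás free within 09:00–18:00: 09:00–09:30, 09:45–10:15, 10:30–10:45, 15:00–18:00.
Diego ∩ Callum: 09:15–11:45, 12:15–13:15, 14:00–14:15.
Diego ∩ Callum ∩ Zara: 09:30–11:00, 14:00–14:15.
Diego ∩ Callum ∩ Zara ∩ Tomás: 09:45–10:15, 10:30–10:45.
Common window lengths: 30, 15 min; longest is 30.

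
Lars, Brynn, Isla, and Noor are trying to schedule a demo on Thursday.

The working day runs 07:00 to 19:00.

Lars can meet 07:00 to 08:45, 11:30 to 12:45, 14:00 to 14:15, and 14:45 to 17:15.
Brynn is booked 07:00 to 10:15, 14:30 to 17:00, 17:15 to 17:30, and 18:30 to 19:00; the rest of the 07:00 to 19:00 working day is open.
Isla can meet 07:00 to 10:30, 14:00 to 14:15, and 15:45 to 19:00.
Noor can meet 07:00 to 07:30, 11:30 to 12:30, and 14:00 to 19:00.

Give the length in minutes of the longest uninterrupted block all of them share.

15 minutes

Brynn free within 07:00–19:00: 10:15–14:30, 17:00–17:15, 17:30–18:30.
Lars ∩ Brynn: 11:30–12:45, 14:00–14:15, 17:00–17:15.
Lars ∩ Brynn ∩ Isla: 14:00–14:15, 17:00–17:15.
Lars ∩ Brynn ∩ Isla ∩ Noor: 14:00–14:15, 17:00–17:15.
Common window lengths: 15, 15 min; longest is 15.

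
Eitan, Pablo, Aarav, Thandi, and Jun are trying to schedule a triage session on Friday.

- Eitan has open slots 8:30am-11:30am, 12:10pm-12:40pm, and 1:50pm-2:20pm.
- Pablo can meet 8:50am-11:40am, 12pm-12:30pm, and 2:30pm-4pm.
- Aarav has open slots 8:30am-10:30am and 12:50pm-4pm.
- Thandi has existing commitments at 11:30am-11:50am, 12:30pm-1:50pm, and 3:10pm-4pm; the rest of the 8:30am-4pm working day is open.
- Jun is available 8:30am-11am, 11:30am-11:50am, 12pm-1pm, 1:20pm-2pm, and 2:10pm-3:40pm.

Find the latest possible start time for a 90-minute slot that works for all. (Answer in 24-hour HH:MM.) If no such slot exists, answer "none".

Thandi free within 08:30–16:00: 08:30–11:30, 11:50–12:30, 13:50–15:10.
Eitan ∩ Pablo: 08:50–11:30, 12:10–12:30.
Eitan ∩ Pablo ∩ Aarav: 08:50–10:30.
Eitan ∩ Pablo ∩ Aarav ∩ Thandi: 08:50–10:30.
Eitan ∩ Pablo ∩ Aarav ∩ Thandi ∩ Jun: 08:50–10:30.
Windows ≥ 90 min: 08:50–10:30.
Latest start in the last window 08:50–10:30 is 10:30 − 90 min = 09:00.

09:00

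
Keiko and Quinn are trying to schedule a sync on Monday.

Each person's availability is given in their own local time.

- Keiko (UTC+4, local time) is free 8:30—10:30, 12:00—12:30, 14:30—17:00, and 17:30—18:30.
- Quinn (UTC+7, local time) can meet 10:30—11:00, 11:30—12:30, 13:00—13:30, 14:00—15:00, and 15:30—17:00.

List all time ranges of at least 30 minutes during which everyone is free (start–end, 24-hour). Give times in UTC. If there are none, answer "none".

04:30–05:30, 06:00–06:30

Keiko → UTC: 04:30–06:30, 08:00–08:30, 10:30–13:00, 13:30–14:30.
Quinn → UTC: 03:30–04:00, 04:30–05:30, 06:00–06:30, 07:00–08:00, 08:30–10:00.
Keiko ∩ Quinn: 04:30–05:30, 06:00–06:30.
Windows ≥ 30 min: 04:30–05:30, 06:00–06:30.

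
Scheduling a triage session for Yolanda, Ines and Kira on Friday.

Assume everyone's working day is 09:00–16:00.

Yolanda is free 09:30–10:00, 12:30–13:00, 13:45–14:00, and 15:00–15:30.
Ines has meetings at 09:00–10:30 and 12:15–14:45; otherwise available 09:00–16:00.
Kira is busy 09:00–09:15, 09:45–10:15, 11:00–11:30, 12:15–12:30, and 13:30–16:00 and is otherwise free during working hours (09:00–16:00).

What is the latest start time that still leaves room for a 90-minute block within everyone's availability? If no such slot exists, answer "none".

none

Ines free within 09:00–16:00: 10:30–12:15, 14:45–16:00.
Kira free within 09:00–16:00: 09:15–09:45, 10:15–11:00, 11:30–12:15, 12:30–13:30.
Yolanda ∩ Ines: 15:00–15:30.
Yolanda ∩ Ines ∩ Kira: (none).
Windows ≥ 90 min: (none).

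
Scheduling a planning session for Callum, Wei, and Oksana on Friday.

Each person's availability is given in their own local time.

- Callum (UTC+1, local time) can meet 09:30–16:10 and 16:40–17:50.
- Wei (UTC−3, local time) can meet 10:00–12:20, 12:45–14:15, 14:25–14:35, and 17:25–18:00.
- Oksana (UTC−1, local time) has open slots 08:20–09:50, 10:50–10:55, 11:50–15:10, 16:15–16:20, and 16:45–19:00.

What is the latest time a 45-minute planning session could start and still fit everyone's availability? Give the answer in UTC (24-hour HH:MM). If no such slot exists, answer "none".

14:25

Callum → UTC: 08:30–15:10, 15:40–16:50.
Wei → UTC: 13:00–15:20, 15:45–17:15, 17:25–17:35, 20:25–21:00.
Oksana → UTC: 09:20–10:50, 11:50–11:55, 12:50–16:10, 17:15–17:20, 17:45–20:00.
Callum ∩ Wei: 13:00–15:10, 15:45–16:50.
Callum ∩ Wei ∩ Oksana: 13:00–15:10, 15:45–16:10.
Windows ≥ 45 min: 13:00–15:10.
Latest start in the last window 13:00–15:10 is 15:10 − 45 min = 14:25.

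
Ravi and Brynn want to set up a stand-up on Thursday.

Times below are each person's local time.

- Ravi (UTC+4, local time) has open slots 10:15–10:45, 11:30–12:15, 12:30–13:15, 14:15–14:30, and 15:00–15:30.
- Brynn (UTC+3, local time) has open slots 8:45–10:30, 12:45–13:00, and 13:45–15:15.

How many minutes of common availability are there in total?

Ravi → UTC: 06:15–06:45, 07:30–08:15, 08:30–09:15, 10:15–10:30, 11:00–11:30.
Brynn → UTC: 05:45–07:30, 09:45–10:00, 10:45–12:15.
Ravi ∩ Brynn: 06:15–06:45, 11:00–11:30.
Total common minutes: 30 + 30 = 60.

60 minutes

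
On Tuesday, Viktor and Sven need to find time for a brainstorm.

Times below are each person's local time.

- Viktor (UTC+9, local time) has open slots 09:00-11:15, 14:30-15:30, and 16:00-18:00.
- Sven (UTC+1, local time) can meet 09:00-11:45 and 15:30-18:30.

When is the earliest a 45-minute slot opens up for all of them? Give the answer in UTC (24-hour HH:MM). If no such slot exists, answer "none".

Viktor → UTC: 00:00–02:15, 05:30–06:30, 07:00–09:00.
Sven → UTC: 08:00–10:45, 14:30–17:30.
Viktor ∩ Sven: 08:00–09:00.
Windows ≥ 45 min: 08:00–09:00.
Earliest such window starts at 08:00.

08:00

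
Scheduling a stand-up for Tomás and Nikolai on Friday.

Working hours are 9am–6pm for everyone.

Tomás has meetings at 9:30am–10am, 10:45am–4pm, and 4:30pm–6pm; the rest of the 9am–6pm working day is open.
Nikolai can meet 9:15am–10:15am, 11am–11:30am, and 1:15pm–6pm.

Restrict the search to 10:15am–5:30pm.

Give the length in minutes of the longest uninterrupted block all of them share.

30 minutes

Tomás free within 09:00–18:00: 09:00–09:30, 10:00–10:45, 16:00–16:30.
Tomás ∩ Nikolai: 09:15–09:30, 10:00–10:15, 16:00–16:30.
Restricted to 10:15–17:30: 16:00–16:30.
Single common window of 30 minutes.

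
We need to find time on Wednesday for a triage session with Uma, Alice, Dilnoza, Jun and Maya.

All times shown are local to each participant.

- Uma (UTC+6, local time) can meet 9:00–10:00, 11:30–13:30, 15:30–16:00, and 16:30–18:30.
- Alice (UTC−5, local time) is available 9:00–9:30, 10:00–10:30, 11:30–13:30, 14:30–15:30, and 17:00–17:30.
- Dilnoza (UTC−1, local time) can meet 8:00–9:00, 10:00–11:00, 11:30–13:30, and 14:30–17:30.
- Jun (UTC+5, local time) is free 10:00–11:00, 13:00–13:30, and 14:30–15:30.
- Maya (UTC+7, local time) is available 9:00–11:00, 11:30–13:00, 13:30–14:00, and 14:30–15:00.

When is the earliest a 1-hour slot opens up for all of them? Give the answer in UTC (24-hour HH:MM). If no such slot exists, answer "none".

Uma → UTC: 03:00–04:00, 05:30–07:30, 09:30–10:00, 10:30–12:30.
Alice → UTC: 14:00–14:30, 15:00–15:30, 16:30–18:30, 19:30–20:30, 22:00–22:30.
Dilnoza → UTC: 09:00–10:00, 11:00–12:00, 12:30–14:30, 15:30–18:30.
Jun → UTC: 05:00–06:00, 08:00–08:30, 09:30–10:30.
Maya → UTC: 02:00–04:00, 04:30–06:00, 06:30–07:00, 07:30–08:00.
Uma ∩ Alice: (none).
Uma ∩ Alice ∩ Dilnoza: (none).
Uma ∩ Alice ∩ Dilnoza ∩ Jun: (none).
Uma ∩ Alice ∩ Dilnoza ∩ Jun ∩ Maya: (none).
Windows ≥ 60 min: (none).

none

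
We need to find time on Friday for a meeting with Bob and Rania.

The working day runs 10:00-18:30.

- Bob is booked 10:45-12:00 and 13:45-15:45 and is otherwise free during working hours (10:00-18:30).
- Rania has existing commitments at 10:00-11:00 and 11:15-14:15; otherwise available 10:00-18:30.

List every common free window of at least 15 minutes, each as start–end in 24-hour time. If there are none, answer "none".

Bob free within 10:00–18:30: 10:00–10:45, 12:00–13:45, 15:45–18:30.
Rania free within 10:00–18:30: 11:00–11:15, 14:15–18:30.
Bob ∩ Rania: 15:45–18:30.
Windows ≥ 15 min: 15:45–18:30.

15:45–18:30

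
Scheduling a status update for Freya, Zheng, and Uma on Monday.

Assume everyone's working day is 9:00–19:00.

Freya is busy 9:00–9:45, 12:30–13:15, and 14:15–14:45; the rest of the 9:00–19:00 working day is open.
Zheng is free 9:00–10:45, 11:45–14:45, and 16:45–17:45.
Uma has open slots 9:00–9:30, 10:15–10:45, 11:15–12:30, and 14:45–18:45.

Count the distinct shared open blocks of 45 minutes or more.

Freya free within 09:00–19:00: 09:45–12:30, 13:15–14:15, 14:45–19:00.
Freya ∩ Zheng: 09:45–10:45, 11:45–12:30, 13:15–14:15, 16:45–17:45.
Freya ∩ Zheng ∩ Uma: 10:15–10:45, 11:45–12:30, 16:45–17:45.
Windows ≥ 45 min: 11:45–12:30, 16:45–17:45.
That's 2 windows.

2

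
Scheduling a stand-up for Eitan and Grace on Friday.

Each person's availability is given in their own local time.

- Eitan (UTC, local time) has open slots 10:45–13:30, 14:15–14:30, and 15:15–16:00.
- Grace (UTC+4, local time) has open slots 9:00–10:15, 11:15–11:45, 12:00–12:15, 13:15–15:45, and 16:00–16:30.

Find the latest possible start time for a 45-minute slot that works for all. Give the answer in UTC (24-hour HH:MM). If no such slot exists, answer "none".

11:00

Eitan → UTC: 10:45–13:30, 14:15–14:30, 15:15–16:00.
Grace → UTC: 05:00–06:15, 07:15–07:45, 08:00–08:15, 09:15–11:45, 12:00–12:30.
Eitan ∩ Grace: 10:45–11:45, 12:00–12:30.
Windows ≥ 45 min: 10:45–11:45.
Latest start in the last window 10:45–11:45 is 11:45 − 45 min = 11:00.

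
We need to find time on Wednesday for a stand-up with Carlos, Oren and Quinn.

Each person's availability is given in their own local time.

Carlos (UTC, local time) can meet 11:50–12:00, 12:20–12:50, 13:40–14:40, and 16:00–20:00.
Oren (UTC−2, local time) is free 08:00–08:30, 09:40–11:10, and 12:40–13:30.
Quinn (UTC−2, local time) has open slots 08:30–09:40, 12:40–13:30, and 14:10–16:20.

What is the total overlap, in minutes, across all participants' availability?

Carlos → UTC: 11:50–12:00, 12:20–12:50, 13:40–14:40, 16:00–20:00.
Oren → UTC: 10:00–10:30, 11:40–13:10, 14:40–15:30.
Quinn → UTC: 10:30–11:40, 14:40–15:30, 16:10–18:20.
Carlos ∩ Oren: 11:50–12:00, 12:20–12:50.
Carlos ∩ Oren ∩ Quinn: (none).
Total common minutes: 0.

0 minutes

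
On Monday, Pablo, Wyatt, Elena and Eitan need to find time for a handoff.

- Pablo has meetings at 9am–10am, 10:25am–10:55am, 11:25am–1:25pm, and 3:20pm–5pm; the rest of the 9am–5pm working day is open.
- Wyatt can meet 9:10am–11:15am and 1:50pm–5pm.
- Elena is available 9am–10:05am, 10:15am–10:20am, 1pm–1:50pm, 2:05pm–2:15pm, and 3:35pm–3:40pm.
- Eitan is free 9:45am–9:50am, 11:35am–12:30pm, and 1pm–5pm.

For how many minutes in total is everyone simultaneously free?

10 minutes

Pablo free within 09:00–17:00: 10:00–10:25, 10:55–11:25, 13:25–15:20.
Pablo ∩ Wyatt: 10:00–10:25, 10:55–11:15, 13:50–15:20.
Pablo ∩ Wyatt ∩ Elena: 10:00–10:05, 10:15–10:20, 14:05–14:15.
Pablo ∩ Wyatt ∩ Elena ∩ Eitan: 14:05–14:15.
Total common minutes: 10.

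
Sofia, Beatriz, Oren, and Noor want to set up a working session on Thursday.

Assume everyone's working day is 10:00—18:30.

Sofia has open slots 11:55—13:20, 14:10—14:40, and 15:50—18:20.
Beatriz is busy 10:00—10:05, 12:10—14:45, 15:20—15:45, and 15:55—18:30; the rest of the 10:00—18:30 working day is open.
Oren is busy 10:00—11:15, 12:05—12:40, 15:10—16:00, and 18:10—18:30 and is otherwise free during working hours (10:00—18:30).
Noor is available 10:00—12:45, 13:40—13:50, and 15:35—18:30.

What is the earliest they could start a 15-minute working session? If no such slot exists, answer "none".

none

Beatriz free within 10:00–18:30: 10:05–12:10, 14:45–15:20, 15:45–15:55.
Oren free within 10:00–18:30: 11:15–12:05, 12:40–15:10, 16:00–18:10.
Sofia ∩ Beatriz: 11:55–12:10, 15:50–15:55.
Sofia ∩ Beatriz ∩ Oren: 11:55–12:05.
Sofia ∩ Beatriz ∩ Oren ∩ Noor: 11:55–12:05.
Windows ≥ 15 min: (none).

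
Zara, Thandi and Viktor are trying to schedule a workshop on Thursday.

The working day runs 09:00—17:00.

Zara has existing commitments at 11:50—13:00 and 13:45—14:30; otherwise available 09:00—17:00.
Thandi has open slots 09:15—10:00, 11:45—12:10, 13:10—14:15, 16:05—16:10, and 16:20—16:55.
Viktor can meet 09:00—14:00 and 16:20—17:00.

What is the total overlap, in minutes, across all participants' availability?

120 minutes

Zara free within 09:00–17:00: 09:00–11:50, 13:00–13:45, 14:30–17:00.
Zara ∩ Thandi: 09:15–10:00, 11:45–11:50, 13:10–13:45, 16:05–16:10, 16:20–16:55.
Zara ∩ Thandi ∩ Viktor: 09:15–10:00, 11:45–11:50, 13:10–13:45, 16:20–16:55.
Total common minutes: 45 + 5 + 35 + 35 = 120.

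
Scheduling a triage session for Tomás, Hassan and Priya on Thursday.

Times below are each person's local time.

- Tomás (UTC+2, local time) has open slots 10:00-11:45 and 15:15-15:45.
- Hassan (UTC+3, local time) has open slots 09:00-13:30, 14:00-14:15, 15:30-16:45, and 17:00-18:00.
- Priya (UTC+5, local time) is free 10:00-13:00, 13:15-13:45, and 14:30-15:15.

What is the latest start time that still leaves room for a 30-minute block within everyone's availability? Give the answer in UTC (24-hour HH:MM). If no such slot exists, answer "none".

08:15

Tomás → UTC: 08:00–09:45, 13:15–13:45.
Hassan → UTC: 06:00–10:30, 11:00–11:15, 12:30–13:45, 14:00–15:00.
Priya → UTC: 05:00–08:00, 08:15–08:45, 09:30–10:15.
Tomás ∩ Hassan: 08:00–09:45, 13:15–13:45.
Tomás ∩ Hassan ∩ Priya: 08:15–08:45, 09:30–09:45.
Windows ≥ 30 min: 08:15–08:45.
Latest start in the last window 08:15–08:45 is 08:45 − 30 min = 08:15.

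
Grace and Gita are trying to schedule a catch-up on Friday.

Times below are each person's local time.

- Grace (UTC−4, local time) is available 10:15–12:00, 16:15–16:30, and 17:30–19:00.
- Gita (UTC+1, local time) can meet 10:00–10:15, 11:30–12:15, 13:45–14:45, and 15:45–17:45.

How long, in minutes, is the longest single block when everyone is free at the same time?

Grace → UTC: 14:15–16:00, 20:15–20:30, 21:30–23:00.
Gita → UTC: 09:00–09:15, 10:30–11:15, 12:45–13:45, 14:45–16:45.
Grace ∩ Gita: 14:45–16:00.
Single common window of 75 minutes.

75 minutes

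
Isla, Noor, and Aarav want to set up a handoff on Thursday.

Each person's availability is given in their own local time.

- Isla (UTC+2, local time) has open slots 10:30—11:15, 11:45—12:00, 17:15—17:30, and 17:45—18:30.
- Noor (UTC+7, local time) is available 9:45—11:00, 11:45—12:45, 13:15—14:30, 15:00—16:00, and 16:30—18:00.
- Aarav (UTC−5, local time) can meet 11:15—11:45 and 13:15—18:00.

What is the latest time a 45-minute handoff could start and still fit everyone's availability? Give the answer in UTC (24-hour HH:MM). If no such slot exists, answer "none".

Isla → UTC: 08:30–09:15, 09:45–10:00, 15:15–15:30, 15:45–16:30.
Noor → UTC: 02:45–04:00, 04:45–05:45, 06:15–07:30, 08:00–09:00, 09:30–11:00.
Aarav → UTC: 16:15–16:45, 18:15–23:00.
Isla ∩ Noor: 08:30–09:00, 09:45–10:00.
Isla ∩ Noor ∩ Aarav: (none).
Windows ≥ 45 min: (none).

none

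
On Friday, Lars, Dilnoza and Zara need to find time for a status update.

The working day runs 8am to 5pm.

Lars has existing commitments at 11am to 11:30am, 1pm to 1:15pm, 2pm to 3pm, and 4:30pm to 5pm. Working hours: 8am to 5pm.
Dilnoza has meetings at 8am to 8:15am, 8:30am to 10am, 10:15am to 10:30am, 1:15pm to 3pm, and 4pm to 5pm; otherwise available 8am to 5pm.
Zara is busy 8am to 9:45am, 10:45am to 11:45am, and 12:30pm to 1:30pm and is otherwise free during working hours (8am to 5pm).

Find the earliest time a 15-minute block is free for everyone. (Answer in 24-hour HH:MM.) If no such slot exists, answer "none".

Lars free within 08:00–17:00: 08:00–11:00, 11:30–13:00, 13:15–14:00, 15:00–16:30.
Dilnoza free within 08:00–17:00: 08:15–08:30, 10:00–10:15, 10:30–13:15, 15:00–16:00.
Zara free within 08:00–17:00: 09:45–10:45, 11:45–12:30, 13:30–17:00.
Lars ∩ Dilnoza: 08:15–08:30, 10:00–10:15, 10:30–11:00, 11:30–13:00, 15:00–16:00.
Lars ∩ Dilnoza ∩ Zara: 10:00–10:15, 10:30–10:45, 11:45–12:30, 15:00–16:00.
Windows ≥ 15 min: 10:00–10:15, 10:30–10:45, 11:45–12:30, 15:00–16:00.
Earliest such window starts at 10:00.

10:00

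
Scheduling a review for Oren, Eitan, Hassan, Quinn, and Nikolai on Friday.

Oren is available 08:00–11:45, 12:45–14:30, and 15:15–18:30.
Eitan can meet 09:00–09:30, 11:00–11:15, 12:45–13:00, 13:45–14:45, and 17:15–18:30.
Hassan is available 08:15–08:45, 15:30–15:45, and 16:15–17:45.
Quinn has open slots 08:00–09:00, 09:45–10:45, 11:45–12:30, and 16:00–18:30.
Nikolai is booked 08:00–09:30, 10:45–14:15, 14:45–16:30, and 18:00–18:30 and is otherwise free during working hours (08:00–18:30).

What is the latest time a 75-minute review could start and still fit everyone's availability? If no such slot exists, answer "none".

Nikolai free within 08:00–18:30: 09:30–10:45, 14:15–14:45, 16:30–18:00.
Oren ∩ Eitan: 09:00–09:30, 11:00–11:15, 12:45–13:00, 13:45–14:30, 17:15–18:30.
Oren ∩ Eitan ∩ Hassan: 17:15–17:45.
Oren ∩ Eitan ∩ Hassan ∩ Quinn: 17:15–17:45.
Oren ∩ Eitan ∩ Hassan ∩ Quinn ∩ Nikolai: 17:15–17:45.
Windows ≥ 75 min: (none).

none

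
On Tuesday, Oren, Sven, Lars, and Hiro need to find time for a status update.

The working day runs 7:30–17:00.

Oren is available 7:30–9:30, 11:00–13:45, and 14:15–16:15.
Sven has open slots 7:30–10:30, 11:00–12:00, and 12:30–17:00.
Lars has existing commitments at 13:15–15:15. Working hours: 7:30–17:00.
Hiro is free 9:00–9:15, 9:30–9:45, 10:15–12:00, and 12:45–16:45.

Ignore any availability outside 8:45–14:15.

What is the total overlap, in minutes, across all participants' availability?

105 minutes

Lars free within 07:30–17:00: 07:30–13:15, 15:15–17:00.
Oren ∩ Sven: 07:30–09:30, 11:00–12:00, 12:30–13:45, 14:15–16:15.
Oren ∩ Sven ∩ Lars: 07:30–09:30, 11:00–12:00, 12:30–13:15, 15:15–16:15.
Oren ∩ Sven ∩ Lars ∩ Hiro: 09:00–09:15, 11:00–12:00, 12:45–13:15, 15:15–16:15.
Restricted to 08:45–14:15: 09:00–09:15, 11:00–12:00, 12:45–13:15.
Total common minutes: 15 + 60 + 30 = 105.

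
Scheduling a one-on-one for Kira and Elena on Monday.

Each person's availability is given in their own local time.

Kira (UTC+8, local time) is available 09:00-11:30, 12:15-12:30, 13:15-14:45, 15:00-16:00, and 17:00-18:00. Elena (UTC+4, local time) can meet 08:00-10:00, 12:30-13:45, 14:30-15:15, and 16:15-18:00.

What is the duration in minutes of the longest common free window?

45 minutes

Kira → UTC: 01:00–03:30, 04:15–04:30, 05:15–06:45, 07:00–08:00, 09:00–10:00.
Elena → UTC: 04:00–06:00, 08:30–09:45, 10:30–11:15, 12:15–14:00.
Kira ∩ Elena: 04:15–04:30, 05:15–06:00, 09:00–09:45.
Common window lengths: 15, 45, 45 min; longest is 45.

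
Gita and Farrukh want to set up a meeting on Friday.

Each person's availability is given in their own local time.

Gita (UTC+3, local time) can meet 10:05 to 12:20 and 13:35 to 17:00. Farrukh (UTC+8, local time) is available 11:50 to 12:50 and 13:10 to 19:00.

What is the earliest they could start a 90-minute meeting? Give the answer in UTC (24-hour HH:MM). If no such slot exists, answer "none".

07:05

Gita → UTC: 07:05–09:20, 10:35–14:00.
Farrukh → UTC: 03:50–04:50, 05:10–11:00.
Gita ∩ Farrukh: 07:05–09:20, 10:35–11:00.
Windows ≥ 90 min: 07:05–09:20.
Earliest such window starts at 07:05.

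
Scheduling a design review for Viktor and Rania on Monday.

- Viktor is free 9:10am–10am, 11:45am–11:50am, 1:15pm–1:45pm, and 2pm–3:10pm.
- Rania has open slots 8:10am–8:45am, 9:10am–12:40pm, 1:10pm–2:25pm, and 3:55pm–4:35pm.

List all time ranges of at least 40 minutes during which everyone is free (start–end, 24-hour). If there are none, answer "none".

09:10–10:00

Viktor ∩ Rania: 09:10–10:00, 11:45–11:50, 13:15–13:45, 14:00–14:25.
Windows ≥ 40 min: 09:10–10:00.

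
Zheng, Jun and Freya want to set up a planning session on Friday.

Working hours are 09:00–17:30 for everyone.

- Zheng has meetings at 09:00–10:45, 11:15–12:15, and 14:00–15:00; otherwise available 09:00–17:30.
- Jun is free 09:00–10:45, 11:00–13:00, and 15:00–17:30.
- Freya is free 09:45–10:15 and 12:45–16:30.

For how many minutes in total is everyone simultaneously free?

105 minutes

Zheng free within 09:00–17:30: 10:45–11:15, 12:15–14:00, 15:00–17:30.
Zheng ∩ Jun: 11:00–11:15, 12:15–13:00, 15:00–17:30.
Zheng ∩ Jun ∩ Freya: 12:45–13:00, 15:00–16:30.
Total common minutes: 15 + 90 = 105.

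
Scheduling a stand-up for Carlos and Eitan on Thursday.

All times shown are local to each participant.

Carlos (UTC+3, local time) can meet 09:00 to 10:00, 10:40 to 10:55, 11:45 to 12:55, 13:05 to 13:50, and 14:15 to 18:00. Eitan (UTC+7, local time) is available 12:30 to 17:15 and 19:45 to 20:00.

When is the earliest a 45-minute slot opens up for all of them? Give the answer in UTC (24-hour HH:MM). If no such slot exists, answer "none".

06:00

Carlos → UTC: 06:00–07:00, 07:40–07:55, 08:45–09:55, 10:05–10:50, 11:15–15:00.
Eitan → UTC: 05:30–10:15, 12:45–13:00.
Carlos ∩ Eitan: 06:00–07:00, 07:40–07:55, 08:45–09:55, 10:05–10:15, 12:45–13:00.
Windows ≥ 45 min: 06:00–07:00, 08:45–09:55.
Earliest such window starts at 06:00.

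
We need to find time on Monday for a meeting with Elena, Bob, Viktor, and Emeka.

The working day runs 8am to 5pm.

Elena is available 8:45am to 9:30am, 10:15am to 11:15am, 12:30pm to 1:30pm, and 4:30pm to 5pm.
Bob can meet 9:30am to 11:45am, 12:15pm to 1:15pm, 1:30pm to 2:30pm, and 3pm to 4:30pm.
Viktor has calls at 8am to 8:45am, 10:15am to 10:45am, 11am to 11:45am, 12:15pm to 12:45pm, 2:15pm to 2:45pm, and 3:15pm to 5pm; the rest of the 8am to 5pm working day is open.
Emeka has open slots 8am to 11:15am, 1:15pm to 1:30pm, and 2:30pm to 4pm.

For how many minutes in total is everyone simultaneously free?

15 minutes

Viktor free within 08:00–17:00: 08:45–10:15, 10:45–11:00, 11:45–12:15, 12:45–14:15, 14:45–15:15.
Elena ∩ Bob: 10:15–11:15, 12:30–13:15.
Elena ∩ Bob ∩ Viktor: 10:45–11:00, 12:45–13:15.
Elena ∩ Bob ∩ Viktor ∩ Emeka: 10:45–11:00.
Total common minutes: 15.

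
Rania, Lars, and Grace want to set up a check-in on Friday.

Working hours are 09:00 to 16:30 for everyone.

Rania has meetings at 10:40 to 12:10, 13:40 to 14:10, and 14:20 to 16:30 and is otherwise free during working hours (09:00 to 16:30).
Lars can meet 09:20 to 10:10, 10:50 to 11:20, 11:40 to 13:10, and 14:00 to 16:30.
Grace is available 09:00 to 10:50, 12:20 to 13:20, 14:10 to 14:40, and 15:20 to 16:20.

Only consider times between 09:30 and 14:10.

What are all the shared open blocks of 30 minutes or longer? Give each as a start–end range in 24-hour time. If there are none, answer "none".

Rania free within 09:00–16:30: 09:00–10:40, 12:10–13:40, 14:10–14:20.
Rania ∩ Lars: 09:20–10:10, 12:10–13:10, 14:10–14:20.
Rania ∩ Lars ∩ Grace: 09:20–10:10, 12:20–13:10, 14:10–14:20.
Restricted to 09:30–14:10: 09:30–10:10, 12:20–13:10.
Windows ≥ 30 min: 09:30–10:10, 12:20–13:10.

09:30–10:10, 12:20–13:10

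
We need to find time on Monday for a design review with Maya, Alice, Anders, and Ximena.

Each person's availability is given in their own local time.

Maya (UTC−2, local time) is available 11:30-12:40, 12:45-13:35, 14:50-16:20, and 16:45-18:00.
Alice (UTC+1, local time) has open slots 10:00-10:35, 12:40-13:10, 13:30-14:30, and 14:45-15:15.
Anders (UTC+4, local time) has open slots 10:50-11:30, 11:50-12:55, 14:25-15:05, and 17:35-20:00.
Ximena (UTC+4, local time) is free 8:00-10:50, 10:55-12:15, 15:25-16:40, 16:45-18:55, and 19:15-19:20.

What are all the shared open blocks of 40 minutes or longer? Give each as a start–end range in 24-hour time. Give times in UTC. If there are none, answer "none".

none

Maya → UTC: 13:30–14:40, 14:45–15:35, 16:50–18:20, 18:45–20:00.
Alice → UTC: 09:00–09:35, 11:40–12:10, 12:30–13:30, 13:45–14:15.
Anders → UTC: 06:50–07:30, 07:50–08:55, 10:25–11:05, 13:35–16:00.
Ximena → UTC: 04:00–06:50, 06:55–08:15, 11:25–12:40, 12:45–14:55, 15:15–15:20.
Maya ∩ Alice: 13:45–14:15.
Maya ∩ Alice ∩ Anders: 13:45–14:15.
Maya ∩ Alice ∩ Anders ∩ Ximena: 13:45–14:15.
Windows ≥ 40 min: (none).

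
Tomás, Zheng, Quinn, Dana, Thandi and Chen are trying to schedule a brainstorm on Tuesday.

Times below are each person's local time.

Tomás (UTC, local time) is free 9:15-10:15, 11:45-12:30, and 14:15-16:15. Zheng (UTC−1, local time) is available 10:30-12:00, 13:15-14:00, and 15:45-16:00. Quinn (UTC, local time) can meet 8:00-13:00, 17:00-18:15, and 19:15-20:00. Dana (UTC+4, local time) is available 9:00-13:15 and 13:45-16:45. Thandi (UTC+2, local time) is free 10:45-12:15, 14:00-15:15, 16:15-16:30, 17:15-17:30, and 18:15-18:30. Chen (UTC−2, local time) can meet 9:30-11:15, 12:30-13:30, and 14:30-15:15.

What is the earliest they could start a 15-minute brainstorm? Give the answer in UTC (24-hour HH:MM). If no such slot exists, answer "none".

Tomás → UTC: 09:15–10:15, 11:45–12:30, 14:15–16:15.
Zheng → UTC: 11:30–13:00, 14:15–15:00, 16:45–17:00.
Quinn → UTC: 08:00–13:00, 17:00–18:15, 19:15–20:00.
Dana → UTC: 05:00–09:15, 09:45–12:45.
Thandi → UTC: 08:45–10:15, 12:00–13:15, 14:15–14:30, 15:15–15:30, 16:15–16:30.
Chen → UTC: 11:30–13:15, 14:30–15:30, 16:30–17:15.
Tomás ∩ Zheng: 11:45–12:30, 14:15–15:00.
Tomás ∩ Zheng ∩ Quinn: 11:45–12:30.
Tomás ∩ Zheng ∩ Quinn ∩ Dana: 11:45–12:30.
Tomás ∩ Zheng ∩ Quinn ∩ Dana ∩ Thandi: 12:00–12:30.
Tomás ∩ Zheng ∩ Quinn ∩ Dana ∩ Thandi ∩ Chen: 12:00–12:30.
Windows ≥ 15 min: 12:00–12:30.
Earliest such window starts at 12:00.

12:00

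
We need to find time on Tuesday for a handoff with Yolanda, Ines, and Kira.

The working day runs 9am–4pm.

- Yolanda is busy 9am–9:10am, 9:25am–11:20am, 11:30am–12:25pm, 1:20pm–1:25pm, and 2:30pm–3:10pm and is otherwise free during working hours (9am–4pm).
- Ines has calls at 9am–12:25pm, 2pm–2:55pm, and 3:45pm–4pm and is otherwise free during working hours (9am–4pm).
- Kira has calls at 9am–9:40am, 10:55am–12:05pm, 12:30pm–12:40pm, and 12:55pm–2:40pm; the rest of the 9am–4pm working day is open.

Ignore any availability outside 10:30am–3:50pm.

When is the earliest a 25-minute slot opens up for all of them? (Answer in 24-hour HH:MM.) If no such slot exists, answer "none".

15:10

Yolanda free within 09:00–16:00: 09:10–09:25, 11:20–11:30, 12:25–13:20, 13:25–14:30, 15:10–16:00.
Ines free within 09:00–16:00: 12:25–14:00, 14:55–15:45.
Kira free within 09:00–16:00: 09:40–10:55, 12:05–12:30, 12:40–12:55, 14:40–16:00.
Yolanda ∩ Ines: 12:25–13:20, 13:25–14:00, 15:10–15:45.
Yolanda ∩ Ines ∩ Kira: 12:25–12:30, 12:40–12:55, 15:10–15:45.
Restricted to 10:30–15:50: 12:25–12:30, 12:40–12:55, 15:10–15:45.
Windows ≥ 25 min: 15:10–15:45.
Earliest such window starts at 15:10.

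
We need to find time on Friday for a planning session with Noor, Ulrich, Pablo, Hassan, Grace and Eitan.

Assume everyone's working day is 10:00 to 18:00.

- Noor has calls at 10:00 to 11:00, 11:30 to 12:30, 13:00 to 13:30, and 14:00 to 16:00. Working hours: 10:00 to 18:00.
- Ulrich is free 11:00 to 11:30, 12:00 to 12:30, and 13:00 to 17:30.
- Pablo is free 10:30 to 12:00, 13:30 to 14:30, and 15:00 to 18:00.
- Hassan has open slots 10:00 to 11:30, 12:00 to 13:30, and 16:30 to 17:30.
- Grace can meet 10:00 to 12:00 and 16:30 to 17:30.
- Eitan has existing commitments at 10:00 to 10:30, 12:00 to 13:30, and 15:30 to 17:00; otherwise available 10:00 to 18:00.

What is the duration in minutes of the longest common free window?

Noor free within 10:00–18:00: 11:00–11:30, 12:30–13:00, 13:30–14:00, 16:00–18:00.
Eitan free within 10:00–18:00: 10:30–12:00, 13:30–15:30, 17:00–18:00.
Noor ∩ Ulrich: 11:00–11:30, 13:30–14:00, 16:00–17:30.
Noor ∩ Ulrich ∩ Pablo: 11:00–11:30, 13:30–14:00, 16:00–17:30.
Noor ∩ Ulrich ∩ Pablo ∩ Hassan: 11:00–11:30, 16:30–17:30.
Noor ∩ Ulrich ∩ Pablo ∩ Hassan ∩ Grace: 11:00–11:30, 16:30–17:30.
Noor ∩ Ulrich ∩ Pablo ∩ Hassan ∩ Grace ∩ Eitan: 11:00–11:30, 17:00–17:30.
Common window lengths: 30, 30 min; longest is 30.

30 minutes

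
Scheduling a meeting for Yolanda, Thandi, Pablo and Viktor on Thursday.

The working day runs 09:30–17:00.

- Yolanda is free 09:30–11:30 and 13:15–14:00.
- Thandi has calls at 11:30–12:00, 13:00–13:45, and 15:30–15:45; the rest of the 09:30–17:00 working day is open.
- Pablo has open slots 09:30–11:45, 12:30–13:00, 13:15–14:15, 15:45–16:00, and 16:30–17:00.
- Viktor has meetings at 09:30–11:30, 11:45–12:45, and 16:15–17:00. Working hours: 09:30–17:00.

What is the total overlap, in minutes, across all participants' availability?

15 minutes

Thandi free within 09:30–17:00: 09:30–11:30, 12:00–13:00, 13:45–15:30, 15:45–17:00.
Viktor free within 09:30–17:00: 11:30–11:45, 12:45–16:15.
Yolanda ∩ Thandi: 09:30–11:30, 13:45–14:00.
Yolanda ∩ Thandi ∩ Pablo: 09:30–11:30, 13:45–14:00.
Yolanda ∩ Thandi ∩ Pablo ∩ Viktor: 13:45–14:00.
Total common minutes: 15.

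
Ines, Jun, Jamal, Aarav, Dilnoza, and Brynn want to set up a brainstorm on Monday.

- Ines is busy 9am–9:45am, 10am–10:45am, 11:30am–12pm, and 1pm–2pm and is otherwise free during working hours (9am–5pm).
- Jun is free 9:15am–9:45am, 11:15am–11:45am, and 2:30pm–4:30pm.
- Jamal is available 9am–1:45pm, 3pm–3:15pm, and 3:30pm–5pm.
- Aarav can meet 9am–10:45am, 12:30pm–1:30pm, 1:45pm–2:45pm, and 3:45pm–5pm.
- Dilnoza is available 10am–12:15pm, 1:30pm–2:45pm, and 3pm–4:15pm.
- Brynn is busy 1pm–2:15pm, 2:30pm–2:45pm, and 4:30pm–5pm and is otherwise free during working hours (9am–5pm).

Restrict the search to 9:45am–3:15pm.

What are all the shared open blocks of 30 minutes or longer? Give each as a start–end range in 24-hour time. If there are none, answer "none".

none

Ines free within 09:00–17:00: 09:45–10:00, 10:45–11:30, 12:00–13:00, 14:00–17:00.
Brynn free within 09:00–17:00: 09:00–13:00, 14:15–14:30, 14:45–16:30.
Ines ∩ Jun: 11:15–11:30, 14:30–16:30.
Ines ∩ Jun ∩ Jamal: 11:15–11:30, 15:00–15:15, 15:30–16:30.
Ines ∩ Jun ∩ Jamal ∩ Aarav: 15:45–16:30.
Ines ∩ Jun ∩ Jamal ∩ Aarav ∩ Dilnoza: 15:45–16:15.
Ines ∩ Jun ∩ Jamal ∩ Aarav ∩ Dilnoza ∩ Brynn: 15:45–16:15.
Restricted to 09:45–15:15: (none).
Windows ≥ 30 min: (none).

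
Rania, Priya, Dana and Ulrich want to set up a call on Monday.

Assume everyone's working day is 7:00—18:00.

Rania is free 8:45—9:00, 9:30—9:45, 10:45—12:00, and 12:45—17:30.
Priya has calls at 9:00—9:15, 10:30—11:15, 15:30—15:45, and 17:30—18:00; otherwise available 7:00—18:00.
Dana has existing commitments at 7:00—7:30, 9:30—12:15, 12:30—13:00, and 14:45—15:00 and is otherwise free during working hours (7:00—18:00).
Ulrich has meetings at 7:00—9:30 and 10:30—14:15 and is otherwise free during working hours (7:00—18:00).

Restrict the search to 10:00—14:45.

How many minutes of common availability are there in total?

30 minutes

Priya free within 07:00–18:00: 07:00–09:00, 09:15–10:30, 11:15–15:30, 15:45–17:30.
Dana free within 07:00–18:00: 07:30–09:30, 12:15–12:30, 13:00–14:45, 15:00–18:00.
Ulrich free within 07:00–18:00: 09:30–10:30, 14:15–18:00.
Rania ∩ Priya: 08:45–09:00, 09:30–09:45, 11:15–12:00, 12:45–15:30, 15:45–17:30.
Rania ∩ Priya ∩ Dana: 08:45–09:00, 13:00–14:45, 15:00–15:30, 15:45–17:30.
Rania ∩ Priya ∩ Dana ∩ Ulrich: 14:15–14:45, 15:00–15:30, 15:45–17:30.
Restricted to 10:00–14:45: 14:15–14:45.
Total common minutes: 30.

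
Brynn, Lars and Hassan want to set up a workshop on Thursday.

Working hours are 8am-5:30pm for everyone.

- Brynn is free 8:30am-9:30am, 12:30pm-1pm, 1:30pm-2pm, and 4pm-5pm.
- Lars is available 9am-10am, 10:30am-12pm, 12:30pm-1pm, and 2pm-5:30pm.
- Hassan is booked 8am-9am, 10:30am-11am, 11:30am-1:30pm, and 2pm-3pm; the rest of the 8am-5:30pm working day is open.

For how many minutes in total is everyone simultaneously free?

Hassan free within 08:00–17:30: 09:00–10:30, 11:00–11:30, 13:30–14:00, 15:00–17:30.
Brynn ∩ Lars: 09:00–09:30, 12:30–13:00, 16:00–17:00.
Brynn ∩ Lars ∩ Hassan: 09:00–09:30, 16:00–17:00.
Total common minutes: 30 + 60 = 90.

90 minutes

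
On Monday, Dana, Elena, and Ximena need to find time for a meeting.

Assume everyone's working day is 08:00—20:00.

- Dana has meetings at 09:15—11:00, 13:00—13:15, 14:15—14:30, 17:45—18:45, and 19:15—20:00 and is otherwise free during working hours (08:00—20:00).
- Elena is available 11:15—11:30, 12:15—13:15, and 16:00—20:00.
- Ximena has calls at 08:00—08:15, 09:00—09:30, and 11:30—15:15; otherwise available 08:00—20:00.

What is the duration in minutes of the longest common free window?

105 minutes

Dana free within 08:00–20:00: 08:00–09:15, 11:00–13:00, 13:15–14:15, 14:30–17:45, 18:45–19:15.
Ximena free within 08:00–20:00: 08:15–09:00, 09:30–11:30, 15:15–20:00.
Dana ∩ Elena: 11:15–11:30, 12:15–13:00, 16:00–17:45, 18:45–19:15.
Dana ∩ Elena ∩ Ximena: 11:15–11:30, 16:00–17:45, 18:45–19:15.
Common window lengths: 15, 105, 30 min; longest is 105.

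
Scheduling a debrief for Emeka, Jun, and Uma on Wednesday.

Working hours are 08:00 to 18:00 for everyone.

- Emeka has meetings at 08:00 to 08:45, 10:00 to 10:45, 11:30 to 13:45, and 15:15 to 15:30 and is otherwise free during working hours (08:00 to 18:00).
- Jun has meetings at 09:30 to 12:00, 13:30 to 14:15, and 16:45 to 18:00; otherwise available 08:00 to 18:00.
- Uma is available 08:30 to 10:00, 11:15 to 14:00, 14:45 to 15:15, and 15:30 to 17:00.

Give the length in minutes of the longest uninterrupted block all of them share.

Emeka free within 08:00–18:00: 08:45–10:00, 10:45–11:30, 13:45–15:15, 15:30–18:00.
Jun free within 08:00–18:00: 08:00–09:30, 12:00–13:30, 14:15–16:45.
Emeka ∩ Jun: 08:45–09:30, 14:15–15:15, 15:30–16:45.
Emeka ∩ Jun ∩ Uma: 08:45–09:30, 14:45–15:15, 15:30–16:45.
Common window lengths: 45, 30, 75 min; longest is 75.

75 minutes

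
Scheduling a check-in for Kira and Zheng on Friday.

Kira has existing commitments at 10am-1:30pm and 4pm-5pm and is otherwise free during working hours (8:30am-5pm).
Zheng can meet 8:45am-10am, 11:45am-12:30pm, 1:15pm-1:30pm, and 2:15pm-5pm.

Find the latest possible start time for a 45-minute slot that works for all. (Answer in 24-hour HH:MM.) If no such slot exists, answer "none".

Kira free within 08:30–17:00: 08:30–10:00, 13:30–16:00.
Kira ∩ Zheng: 08:45–10:00, 14:15–16:00.
Windows ≥ 45 min: 08:45–10:00, 14:15–16:00.
Latest start in the last window 14:15–16:00 is 16:00 − 45 min = 15:15.

15:15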